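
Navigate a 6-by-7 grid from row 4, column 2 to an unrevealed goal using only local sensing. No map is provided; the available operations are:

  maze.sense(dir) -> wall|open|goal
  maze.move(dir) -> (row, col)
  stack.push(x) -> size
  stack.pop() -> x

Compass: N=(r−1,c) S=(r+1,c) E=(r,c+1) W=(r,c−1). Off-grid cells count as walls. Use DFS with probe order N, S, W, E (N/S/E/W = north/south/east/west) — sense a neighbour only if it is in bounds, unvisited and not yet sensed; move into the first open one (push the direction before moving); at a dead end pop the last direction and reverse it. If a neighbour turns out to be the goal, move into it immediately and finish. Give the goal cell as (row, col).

CALL maze.sense[dir: north]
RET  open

CALL stack.push[x: north]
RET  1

CALL maze.move[dir: north]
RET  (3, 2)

CALL maze.sense[dir: north]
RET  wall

CALL maze.sense[dir: west]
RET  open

CALL stack.push[x: west]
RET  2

CALL maze.move[dir: west]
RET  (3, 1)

CALL maze.sense[dir: north]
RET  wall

CALL maze.sense[dir: south]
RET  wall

CALL maze.sense[dir: west]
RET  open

CALL stack.push[x: west]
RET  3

CALL maze.move[dir: west]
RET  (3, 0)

CALL maze.sense[dir: north]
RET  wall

CALL maze.sense[dir: south]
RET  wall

CALL stack.pop[]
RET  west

CALL maze.move[dir: east]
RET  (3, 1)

CALL stack.pop[]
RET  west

CALL maze.move[dir: east]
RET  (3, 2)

CALL maze.sense[dir: east]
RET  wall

CALL stack.pop[]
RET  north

CALL maze.move[dir: south]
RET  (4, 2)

CALL maze.sense[dir: south]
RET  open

CALL stack.push[x: south]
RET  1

CALL maze.move[dir: south]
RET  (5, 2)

CALL maze.sense[dir: west]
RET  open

CALL stack.push[x: west]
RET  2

CALL maze.move[dir: west]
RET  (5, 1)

CALL maze.sense[dir: west]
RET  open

CALL stack.push[x: west]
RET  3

CALL maze.move[dir: west]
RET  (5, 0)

CALL stack.pop[]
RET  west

CALL maze.move[dir: east]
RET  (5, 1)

CALL stack.pop[]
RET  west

CALL maze.move[dir: east]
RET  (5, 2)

CALL maze.sense[dir: east]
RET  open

CALL stack.push[x: east]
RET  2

CALL maze.move[dir: east]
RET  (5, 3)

CALL maze.sense[dir: north]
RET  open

CALL stack.push[x: north]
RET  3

CALL maze.move[dir: north]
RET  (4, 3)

CALL maze.sense[dir: east]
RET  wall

CALL stack.pop[]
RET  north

CALL maze.move[dir: south]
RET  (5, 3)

CALL maze.sense[dir: east]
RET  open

CALL stack.push[x: east]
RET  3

CALL maze.move[dir: east]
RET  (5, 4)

CALL maze.sense[dir: east]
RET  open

CALL stack.push[x: east]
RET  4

CALL maze.move[dir: east]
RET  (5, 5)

CALL maze.sense[dir: north]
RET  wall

CALL maze.sense[dir: east]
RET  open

CALL stack.push[x: east]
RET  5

CALL maze.move[dir: east]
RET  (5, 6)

CALL maze.sense[dir: north]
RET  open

CALL stack.push[x: north]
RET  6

CALL maze.move[dir: north]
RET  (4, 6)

CALL maze.sense[dir: north]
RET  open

CALL stack.push[x: north]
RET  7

CALL maze.move[dir: north]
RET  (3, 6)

CALL maze.sense[dir: north]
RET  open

CALL stack.push[x: north]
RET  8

CALL maze.move[dir: north]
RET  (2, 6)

CALL maze.sense[dir: north]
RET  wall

CALL maze.sense[dir: west]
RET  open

CALL stack.push[x: west]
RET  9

CALL maze.move[dir: west]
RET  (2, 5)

CALL maze.sense[dir: north]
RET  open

CALL stack.push[x: north]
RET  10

CALL maze.move[dir: north]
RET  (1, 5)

CALL maze.sense[dir: north]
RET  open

CALL stack.push[x: north]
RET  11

CALL maze.move[dir: north]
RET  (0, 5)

CALL maze.sense[dir: west]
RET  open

CALL stack.push[x: west]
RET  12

CALL maze.move[dir: west]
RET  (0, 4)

CALL maze.sense[dir: south]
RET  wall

CALL maze.sense[dir: west]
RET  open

CALL stack.push[x: west]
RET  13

CALL maze.move[dir: west]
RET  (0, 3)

CALL maze.sense[dir: south]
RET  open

CALL stack.push[x: south]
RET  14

CALL maze.move[dir: south]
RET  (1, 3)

CALL maze.sense[dir: south]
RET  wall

CALL maze.sense[dir: west]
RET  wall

CALL stack.pop[]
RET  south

CALL maze.move[dir: north]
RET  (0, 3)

CALL maze.sense[dir: west]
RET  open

CALL stack.push[x: west]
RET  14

CALL maze.move[dir: west]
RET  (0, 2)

CALL maze.sense[dir: west]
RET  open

CALL stack.push[x: west]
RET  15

CALL maze.move[dir: west]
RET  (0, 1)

CALL maze.sense[dir: south]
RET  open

CALL stack.push[x: south]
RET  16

CALL maze.move[dir: south]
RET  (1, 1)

CALL maze.sense[dir: west]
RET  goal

CALL maze.move[dir: west]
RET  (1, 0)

Answer: (1, 0)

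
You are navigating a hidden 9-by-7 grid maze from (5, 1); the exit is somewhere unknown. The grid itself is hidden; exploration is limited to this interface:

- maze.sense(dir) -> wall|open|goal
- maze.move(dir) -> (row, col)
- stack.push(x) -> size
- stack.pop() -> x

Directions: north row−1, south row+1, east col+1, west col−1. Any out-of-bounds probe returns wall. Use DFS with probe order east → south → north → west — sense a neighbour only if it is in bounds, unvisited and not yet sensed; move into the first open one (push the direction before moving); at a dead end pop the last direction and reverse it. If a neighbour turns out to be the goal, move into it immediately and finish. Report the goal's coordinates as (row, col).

~$ maze.sense dir: east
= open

~$ stack.push x: east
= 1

~$ maze.move dir: east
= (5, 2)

~$ maze.sense dir: east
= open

~$ stack.push x: east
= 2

~$ maze.move dir: east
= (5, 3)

~$ maze.sense dir: east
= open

~$ stack.push x: east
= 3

~$ maze.move dir: east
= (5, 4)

~$ maze.sense dir: east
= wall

~$ maze.sense dir: south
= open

~$ stack.push x: south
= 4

~$ maze.move dir: south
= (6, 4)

~$ maze.sense dir: east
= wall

~$ maze.sense dir: south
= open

~$ stack.push x: south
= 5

~$ maze.move dir: south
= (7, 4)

~$ maze.sense dir: east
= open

~$ stack.push x: east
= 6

~$ maze.move dir: east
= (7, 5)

~$ maze.sense dir: east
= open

~$ stack.push x: east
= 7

~$ maze.move dir: east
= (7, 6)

~$ maze.sense dir: south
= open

~$ stack.push x: south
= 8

~$ maze.move dir: south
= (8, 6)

~$ maze.sense dir: west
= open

~$ stack.push x: west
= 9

~$ maze.move dir: west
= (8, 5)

~$ maze.sense dir: west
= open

~$ stack.push x: west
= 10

~$ maze.move dir: west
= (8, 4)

~$ maze.sense dir: west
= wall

~$ stack.pop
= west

~$ maze.move dir: east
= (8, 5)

~$ stack.pop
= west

~$ maze.move dir: east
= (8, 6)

~$ stack.pop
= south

~$ maze.move dir: north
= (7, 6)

~$ maze.sense dir: north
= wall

~$ stack.pop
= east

~$ maze.move dir: west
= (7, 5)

~$ stack.pop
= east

~$ maze.move dir: west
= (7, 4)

~$ maze.sense dir: west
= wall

~$ stack.pop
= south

~$ maze.move dir: north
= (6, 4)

~$ maze.sense dir: west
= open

~$ stack.push x: west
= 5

~$ maze.move dir: west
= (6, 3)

~$ maze.sense dir: west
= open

~$ stack.push x: west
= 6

~$ maze.move dir: west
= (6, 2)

~$ maze.sense dir: south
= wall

~$ maze.sense dir: west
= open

~$ stack.push x: west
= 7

~$ maze.move dir: west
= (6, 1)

~$ maze.sense dir: south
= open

~$ stack.push x: south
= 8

~$ maze.move dir: south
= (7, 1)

~$ maze.sense dir: south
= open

~$ stack.push x: south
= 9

~$ maze.move dir: south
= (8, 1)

~$ maze.sense dir: east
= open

~$ stack.push x: east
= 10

~$ maze.move dir: east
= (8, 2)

~$ stack.pop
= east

~$ maze.move dir: west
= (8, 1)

~$ maze.sense dir: west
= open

~$ stack.push x: west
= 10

~$ maze.move dir: west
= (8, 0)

~$ maze.sense dir: north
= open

~$ stack.push x: north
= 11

~$ maze.move dir: north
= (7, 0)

~$ maze.sense dir: north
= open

~$ stack.push x: north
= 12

~$ maze.move dir: north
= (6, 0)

~$ maze.sense dir: north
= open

~$ stack.push x: north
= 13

~$ maze.move dir: north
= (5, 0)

~$ maze.sense dir: north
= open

~$ stack.push x: north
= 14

~$ maze.move dir: north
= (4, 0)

~$ maze.sense dir: east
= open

~$ stack.push x: east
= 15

~$ maze.move dir: east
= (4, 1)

~$ maze.sense dir: east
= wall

~$ maze.sense dir: north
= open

~$ stack.push x: north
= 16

~$ maze.move dir: north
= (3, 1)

~$ maze.sense dir: east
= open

~$ stack.push x: east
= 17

~$ maze.move dir: east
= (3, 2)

~$ maze.sense dir: east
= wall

~$ maze.sense dir: north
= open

~$ stack.push x: north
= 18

~$ maze.move dir: north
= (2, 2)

~$ maze.sense dir: east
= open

~$ stack.push x: east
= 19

~$ maze.move dir: east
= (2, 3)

~$ maze.sense dir: east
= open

~$ stack.push x: east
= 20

~$ maze.move dir: east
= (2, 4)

~$ maze.sense dir: east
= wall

~$ maze.sense dir: south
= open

~$ stack.push x: south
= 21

~$ maze.move dir: south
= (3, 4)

~$ maze.sense dir: east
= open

~$ stack.push x: east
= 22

~$ maze.move dir: east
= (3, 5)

~$ maze.sense dir: east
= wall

~$ maze.sense dir: south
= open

~$ stack.push x: south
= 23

~$ maze.move dir: south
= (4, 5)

~$ maze.sense dir: east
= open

~$ stack.push x: east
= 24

~$ maze.move dir: east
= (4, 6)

~$ maze.sense dir: south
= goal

~$ maze.move dir: south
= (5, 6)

Answer: (5, 6)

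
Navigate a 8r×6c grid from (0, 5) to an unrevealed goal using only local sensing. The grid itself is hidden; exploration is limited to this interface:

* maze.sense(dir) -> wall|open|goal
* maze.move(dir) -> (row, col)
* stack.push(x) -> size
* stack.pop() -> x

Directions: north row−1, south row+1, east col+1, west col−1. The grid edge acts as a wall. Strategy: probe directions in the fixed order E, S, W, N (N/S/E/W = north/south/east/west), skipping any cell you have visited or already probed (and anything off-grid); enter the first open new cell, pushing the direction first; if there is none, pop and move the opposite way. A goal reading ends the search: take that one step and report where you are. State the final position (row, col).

> maze.sense south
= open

> stack.push south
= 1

> maze.move south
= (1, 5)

> maze.sense south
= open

> stack.push south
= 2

> maze.move south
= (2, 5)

> maze.sense south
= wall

> maze.sense west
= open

> stack.push west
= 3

> maze.move west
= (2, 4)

> maze.sense south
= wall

> maze.sense west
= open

> stack.push west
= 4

> maze.move west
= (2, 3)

> maze.sense south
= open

> stack.push south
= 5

> maze.move south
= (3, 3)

> maze.sense south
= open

> stack.push south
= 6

> maze.move south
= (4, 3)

> maze.sense east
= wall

> maze.sense south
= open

> stack.push south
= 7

> maze.move south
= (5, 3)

> maze.sense east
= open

> stack.push east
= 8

> maze.move east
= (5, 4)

> maze.sense east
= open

> stack.push east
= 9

> maze.move east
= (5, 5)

> maze.sense south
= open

> stack.push south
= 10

> maze.move south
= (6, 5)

> maze.sense south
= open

> stack.push south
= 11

> maze.move south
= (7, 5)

> maze.sense west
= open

> stack.push west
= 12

> maze.move west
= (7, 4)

> maze.sense west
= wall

> maze.sense north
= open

> stack.push north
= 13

> maze.move north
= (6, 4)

> maze.sense west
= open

> stack.push west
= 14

> maze.move west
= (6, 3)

> maze.sense west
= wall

> stack.pop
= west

> maze.move east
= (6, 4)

> stack.pop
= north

> maze.move south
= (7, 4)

> stack.pop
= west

> maze.move east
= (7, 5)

> stack.pop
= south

> maze.move north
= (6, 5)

> stack.pop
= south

> maze.move north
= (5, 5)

> maze.sense north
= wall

> stack.pop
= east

> maze.move west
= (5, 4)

> stack.pop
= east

> maze.move west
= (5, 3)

> maze.sense west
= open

> stack.push west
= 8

> maze.move west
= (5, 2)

> maze.sense west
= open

> stack.push west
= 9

> maze.move west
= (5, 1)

> maze.sense south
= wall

> maze.sense west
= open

> stack.push west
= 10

> maze.move west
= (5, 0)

> maze.sense south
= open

> stack.push south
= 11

> maze.move south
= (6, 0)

> maze.sense south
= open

> stack.push south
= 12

> maze.move south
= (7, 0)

> maze.sense east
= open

> stack.push east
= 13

> maze.move east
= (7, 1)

> maze.sense east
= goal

> maze.move east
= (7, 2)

Answer: (7, 2)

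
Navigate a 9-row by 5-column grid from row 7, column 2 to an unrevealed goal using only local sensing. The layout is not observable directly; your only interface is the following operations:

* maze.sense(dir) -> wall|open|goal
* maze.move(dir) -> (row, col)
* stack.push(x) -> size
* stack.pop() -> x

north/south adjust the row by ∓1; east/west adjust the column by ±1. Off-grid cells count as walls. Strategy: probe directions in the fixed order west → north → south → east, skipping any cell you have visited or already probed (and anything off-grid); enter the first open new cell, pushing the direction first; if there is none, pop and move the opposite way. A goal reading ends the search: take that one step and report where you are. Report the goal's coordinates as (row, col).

~$ maze.sense west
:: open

~$ stack.push west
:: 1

~$ maze.move west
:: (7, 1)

~$ maze.sense west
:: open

~$ stack.push west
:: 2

~$ maze.move west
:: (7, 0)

~$ maze.sense north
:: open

~$ stack.push north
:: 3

~$ maze.move north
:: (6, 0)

~$ maze.sense north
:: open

~$ stack.push north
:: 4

~$ maze.move north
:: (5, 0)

~$ maze.sense north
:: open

~$ stack.push north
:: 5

~$ maze.move north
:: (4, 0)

~$ maze.sense north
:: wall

~$ maze.sense east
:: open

~$ stack.push east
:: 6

~$ maze.move east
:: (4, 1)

~$ maze.sense north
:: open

~$ stack.push north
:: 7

~$ maze.move north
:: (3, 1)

~$ maze.sense north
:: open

~$ stack.push north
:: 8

~$ maze.move north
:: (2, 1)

~$ maze.sense west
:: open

~$ stack.push west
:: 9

~$ maze.move west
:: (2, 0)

~$ maze.sense north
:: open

~$ stack.push north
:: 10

~$ maze.move north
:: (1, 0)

~$ maze.sense north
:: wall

~$ maze.sense east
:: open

~$ stack.push east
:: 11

~$ maze.move east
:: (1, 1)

~$ maze.sense north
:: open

~$ stack.push north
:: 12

~$ maze.move north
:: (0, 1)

~$ maze.sense east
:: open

~$ stack.push east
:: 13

~$ maze.move east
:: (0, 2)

~$ maze.sense south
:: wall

~$ maze.sense east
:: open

~$ stack.push east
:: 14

~$ maze.move east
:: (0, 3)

~$ maze.sense south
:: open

~$ stack.push south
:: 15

~$ maze.move south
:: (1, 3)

~$ maze.sense south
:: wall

~$ maze.sense east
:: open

~$ stack.push east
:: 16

~$ maze.move east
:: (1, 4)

~$ maze.sense north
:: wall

~$ maze.sense south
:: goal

~$ maze.move south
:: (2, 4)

Answer: (2, 4)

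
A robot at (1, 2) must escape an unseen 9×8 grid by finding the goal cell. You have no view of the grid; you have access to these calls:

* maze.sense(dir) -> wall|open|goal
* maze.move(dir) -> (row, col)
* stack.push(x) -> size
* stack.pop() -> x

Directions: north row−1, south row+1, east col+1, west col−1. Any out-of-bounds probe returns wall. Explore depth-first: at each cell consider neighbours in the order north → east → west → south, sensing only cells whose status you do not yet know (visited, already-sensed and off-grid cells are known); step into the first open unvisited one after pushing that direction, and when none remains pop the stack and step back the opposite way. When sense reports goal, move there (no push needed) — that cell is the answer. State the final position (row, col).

$ sense dir=north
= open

$ push x=north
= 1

$ move dir=north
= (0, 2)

$ sense dir=east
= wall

$ sense dir=west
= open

$ push x=west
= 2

$ move dir=west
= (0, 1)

$ sense dir=west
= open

$ push x=west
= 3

$ move dir=west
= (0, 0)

$ sense dir=south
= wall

$ pop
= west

$ move dir=east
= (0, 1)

$ sense dir=south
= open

$ push x=south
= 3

$ move dir=south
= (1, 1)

$ sense dir=south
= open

$ push x=south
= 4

$ move dir=south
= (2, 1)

$ sense dir=east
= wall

$ sense dir=west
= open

$ push x=west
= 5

$ move dir=west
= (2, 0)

$ sense dir=south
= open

$ push x=south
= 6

$ move dir=south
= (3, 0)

$ sense dir=east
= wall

$ sense dir=south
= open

$ push x=south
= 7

$ move dir=south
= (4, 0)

$ sense dir=east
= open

$ push x=east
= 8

$ move dir=east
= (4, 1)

$ sense dir=east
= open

$ push x=east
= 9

$ move dir=east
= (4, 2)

$ sense dir=north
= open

$ push x=north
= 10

$ move dir=north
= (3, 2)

$ sense dir=east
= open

$ push x=east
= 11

$ move dir=east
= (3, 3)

$ sense dir=north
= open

$ push x=north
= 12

$ move dir=north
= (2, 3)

$ sense dir=north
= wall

$ sense dir=east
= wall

$ pop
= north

$ move dir=south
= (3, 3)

$ sense dir=east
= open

$ push x=east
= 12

$ move dir=east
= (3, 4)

$ sense dir=east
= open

$ push x=east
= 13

$ move dir=east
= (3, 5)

$ sense dir=north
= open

$ push x=north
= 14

$ move dir=north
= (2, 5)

$ sense dir=north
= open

$ push x=north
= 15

$ move dir=north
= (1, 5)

$ sense dir=north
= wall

$ sense dir=east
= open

$ push x=east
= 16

$ move dir=east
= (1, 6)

$ sense dir=north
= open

$ push x=north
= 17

$ move dir=north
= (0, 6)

$ sense dir=east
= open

$ push x=east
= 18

$ move dir=east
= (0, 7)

$ sense dir=south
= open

$ push x=south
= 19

$ move dir=south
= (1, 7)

$ sense dir=south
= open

$ push x=south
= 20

$ move dir=south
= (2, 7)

$ sense dir=west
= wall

$ sense dir=south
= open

$ push x=south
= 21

$ move dir=south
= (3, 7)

$ sense dir=west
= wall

$ sense dir=south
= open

$ push x=south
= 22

$ move dir=south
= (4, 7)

$ sense dir=west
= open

$ push x=west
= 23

$ move dir=west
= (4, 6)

$ sense dir=west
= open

$ push x=west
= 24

$ move dir=west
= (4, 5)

$ sense dir=west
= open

$ push x=west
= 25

$ move dir=west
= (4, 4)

$ sense dir=west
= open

$ push x=west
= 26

$ move dir=west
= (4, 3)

$ sense dir=south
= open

$ push x=south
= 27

$ move dir=south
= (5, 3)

$ sense dir=east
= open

$ push x=east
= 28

$ move dir=east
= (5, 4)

$ sense dir=east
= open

$ push x=east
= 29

$ move dir=east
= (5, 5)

$ sense dir=east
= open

$ push x=east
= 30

$ move dir=east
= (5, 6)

$ sense dir=east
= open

$ push x=east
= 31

$ move dir=east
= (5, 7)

$ sense dir=south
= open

$ push x=south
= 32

$ move dir=south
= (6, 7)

$ sense dir=west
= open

$ push x=west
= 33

$ move dir=west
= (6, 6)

$ sense dir=west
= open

$ push x=west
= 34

$ move dir=west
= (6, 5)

$ sense dir=west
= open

$ push x=west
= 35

$ move dir=west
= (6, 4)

$ sense dir=west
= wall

$ sense dir=south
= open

$ push x=south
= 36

$ move dir=south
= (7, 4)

$ sense dir=east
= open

$ push x=east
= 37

$ move dir=east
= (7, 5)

$ sense dir=east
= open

$ push x=east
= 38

$ move dir=east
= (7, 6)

$ sense dir=east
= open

$ push x=east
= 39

$ move dir=east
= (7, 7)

$ sense dir=south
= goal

$ move dir=south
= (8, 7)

Answer: (8, 7)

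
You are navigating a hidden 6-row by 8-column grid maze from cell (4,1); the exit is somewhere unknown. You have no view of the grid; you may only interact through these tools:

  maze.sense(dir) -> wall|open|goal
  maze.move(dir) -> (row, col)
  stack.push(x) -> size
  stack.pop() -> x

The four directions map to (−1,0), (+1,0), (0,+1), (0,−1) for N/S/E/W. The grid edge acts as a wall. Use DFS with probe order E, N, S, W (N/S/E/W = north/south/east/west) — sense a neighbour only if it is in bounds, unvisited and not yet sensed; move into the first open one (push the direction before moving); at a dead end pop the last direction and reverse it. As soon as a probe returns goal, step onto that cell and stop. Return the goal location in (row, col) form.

-- 1. maze.sense(dir→east) : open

-- 2. stack.push(x→east) : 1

-- 3. maze.move(dir→east) : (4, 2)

-- 4. maze.sense(dir→east) : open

-- 5. stack.push(x→east) : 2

-- 6. maze.move(dir→east) : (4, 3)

-- 7. maze.sense(dir→east) : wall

-- 8. maze.sense(dir→north) : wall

-- 9. maze.sense(dir→south) : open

-- 10. stack.push(x→south) : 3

-- 11. maze.move(dir→south) : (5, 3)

-- 12. maze.sense(dir→east) : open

-- 13. stack.push(x→east) : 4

-- 14. maze.move(dir→east) : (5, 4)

-- 15. maze.sense(dir→east) : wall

-- 16. stack.pop() : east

-- 17. maze.move(dir→west) : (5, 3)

-- 18. maze.sense(dir→west) : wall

-- 19. stack.pop() : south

-- 20. maze.move(dir→north) : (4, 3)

-- 21. stack.pop() : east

-- 22. maze.move(dir→west) : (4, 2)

-- 23. maze.sense(dir→north) : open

-- 24. stack.push(x→north) : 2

-- 25. maze.move(dir→north) : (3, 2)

-- 26. maze.sense(dir→north) : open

-- 27. stack.push(x→north) : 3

-- 28. maze.move(dir→north) : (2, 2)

-- 29. maze.sense(dir→east) : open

-- 30. stack.push(x→east) : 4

-- 31. maze.move(dir→east) : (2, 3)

-- 32. maze.sense(dir→east) : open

-- 33. stack.push(x→east) : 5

-- 34. maze.move(dir→east) : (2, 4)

-- 35. maze.sense(dir→east) : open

-- 36. stack.push(x→east) : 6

-- 37. maze.move(dir→east) : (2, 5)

-- 38. maze.sense(dir→east) : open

-- 39. stack.push(x→east) : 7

-- 40. maze.move(dir→east) : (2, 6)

-- 41. maze.sense(dir→east) : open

-- 42. stack.push(x→east) : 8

-- 43. maze.move(dir→east) : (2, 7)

-- 44. maze.sense(dir→north) : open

-- 45. stack.push(x→north) : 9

-- 46. maze.move(dir→north) : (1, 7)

-- 47. maze.sense(dir→north) : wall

-- 48. maze.sense(dir→west) : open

-- 49. stack.push(x→west) : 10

-- 50. maze.move(dir→west) : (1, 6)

-- 51. maze.sense(dir→north) : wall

-- 52. maze.sense(dir→west) : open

-- 53. stack.push(x→west) : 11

-- 54. maze.move(dir→west) : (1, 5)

-- 55. maze.sense(dir→north) : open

-- 56. stack.push(x→north) : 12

-- 57. maze.move(dir→north) : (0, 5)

-- 58. maze.sense(dir→west) : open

-- 59. stack.push(x→west) : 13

-- 60. maze.move(dir→west) : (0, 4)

-- 61. maze.sense(dir→south) : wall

-- 62. maze.sense(dir→west) : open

-- 63. stack.push(x→west) : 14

-- 64. maze.move(dir→west) : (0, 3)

-- 65. maze.sense(dir→south) : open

-- 66. stack.push(x→south) : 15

-- 67. maze.move(dir→south) : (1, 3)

-- 68. maze.sense(dir→west) : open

-- 69. stack.push(x→west) : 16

-- 70. maze.move(dir→west) : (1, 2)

-- 71. maze.sense(dir→north) : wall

-- 72. maze.sense(dir→west) : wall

-- 73. stack.pop() : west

-- 74. maze.move(dir→east) : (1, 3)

-- 75. stack.pop() : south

-- 76. maze.move(dir→north) : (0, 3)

-- 77. stack.pop() : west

-- 78. maze.move(dir→east) : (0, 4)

-- 79. stack.pop() : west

-- 80. maze.move(dir→east) : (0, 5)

-- 81. stack.pop() : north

-- 82. maze.move(dir→south) : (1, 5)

-- 83. stack.pop() : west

-- 84. maze.move(dir→east) : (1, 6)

-- 85. stack.pop() : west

-- 86. maze.move(dir→east) : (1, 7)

-- 87. stack.pop() : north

-- 88. maze.move(dir→south) : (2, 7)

-- 89. maze.sense(dir→south) : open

-- 90. stack.push(x→south) : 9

-- 91. maze.move(dir→south) : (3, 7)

-- 92. maze.sense(dir→south) : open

-- 93. stack.push(x→south) : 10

-- 94. maze.move(dir→south) : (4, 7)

-- 95. maze.sense(dir→south) : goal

-- 96. maze.move(dir→south) : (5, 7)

Answer: (5, 7)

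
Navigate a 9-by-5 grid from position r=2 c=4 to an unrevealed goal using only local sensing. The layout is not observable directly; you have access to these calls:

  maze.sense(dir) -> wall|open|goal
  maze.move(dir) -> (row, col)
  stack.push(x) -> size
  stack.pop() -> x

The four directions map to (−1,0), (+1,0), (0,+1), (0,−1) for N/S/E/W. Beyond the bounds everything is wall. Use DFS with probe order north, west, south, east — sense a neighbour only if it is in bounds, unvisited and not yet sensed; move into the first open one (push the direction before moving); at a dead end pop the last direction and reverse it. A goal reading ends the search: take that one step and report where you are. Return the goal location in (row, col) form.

-> sense(dir→north)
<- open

-> push(x→north)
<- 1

-> move(dir→north)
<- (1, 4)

-> sense(dir→north)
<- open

-> push(x→north)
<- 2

-> move(dir→north)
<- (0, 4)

-> sense(dir→west)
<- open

-> push(x→west)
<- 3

-> move(dir→west)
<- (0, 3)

-> sense(dir→west)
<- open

-> push(x→west)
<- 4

-> move(dir→west)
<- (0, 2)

-> sense(dir→west)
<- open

-> push(x→west)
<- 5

-> move(dir→west)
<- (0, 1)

-> sense(dir→west)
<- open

-> push(x→west)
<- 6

-> move(dir→west)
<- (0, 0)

-> sense(dir→south)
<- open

-> push(x→south)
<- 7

-> move(dir→south)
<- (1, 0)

-> sense(dir→south)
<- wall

-> sense(dir→east)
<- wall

-> pop()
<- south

-> move(dir→north)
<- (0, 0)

-> pop()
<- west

-> move(dir→east)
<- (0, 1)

-> pop()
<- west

-> move(dir→east)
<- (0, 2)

-> sense(dir→south)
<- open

-> push(x→south)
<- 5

-> move(dir→south)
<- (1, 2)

-> sense(dir→south)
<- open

-> push(x→south)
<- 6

-> move(dir→south)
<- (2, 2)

-> sense(dir→west)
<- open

-> push(x→west)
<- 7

-> move(dir→west)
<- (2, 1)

-> sense(dir→south)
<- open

-> push(x→south)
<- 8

-> move(dir→south)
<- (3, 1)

-> sense(dir→west)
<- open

-> push(x→west)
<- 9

-> move(dir→west)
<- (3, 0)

-> sense(dir→south)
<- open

-> push(x→south)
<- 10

-> move(dir→south)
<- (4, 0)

-> sense(dir→south)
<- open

-> push(x→south)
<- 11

-> move(dir→south)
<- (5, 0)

-> sense(dir→south)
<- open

-> push(x→south)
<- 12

-> move(dir→south)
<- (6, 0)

-> sense(dir→south)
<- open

-> push(x→south)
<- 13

-> move(dir→south)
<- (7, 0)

-> sense(dir→south)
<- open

-> push(x→south)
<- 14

-> move(dir→south)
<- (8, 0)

-> sense(dir→east)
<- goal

-> move(dir→east)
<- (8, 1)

Answer: (8, 1)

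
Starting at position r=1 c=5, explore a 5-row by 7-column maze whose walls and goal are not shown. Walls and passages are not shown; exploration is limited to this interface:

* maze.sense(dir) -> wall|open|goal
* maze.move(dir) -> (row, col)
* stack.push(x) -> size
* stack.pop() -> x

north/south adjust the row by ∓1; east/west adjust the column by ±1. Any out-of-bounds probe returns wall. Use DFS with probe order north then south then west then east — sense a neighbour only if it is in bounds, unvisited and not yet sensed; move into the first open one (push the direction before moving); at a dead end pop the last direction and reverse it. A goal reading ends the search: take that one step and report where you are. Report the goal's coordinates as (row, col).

Then maze.sense using dir: north, and see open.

I invoke stack.push using x: north, → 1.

Calling maze.move using dir: north, yielding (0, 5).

Using maze.sense using dir: west, and get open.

Now I run stack.push using x: west, — result: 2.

Invoking maze.move using dir: west, — result: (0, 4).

I try maze.sense using dir: south, which returns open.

I run stack.push using x: south, giving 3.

Invoking maze.move using dir: south, yielding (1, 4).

Now I run maze.sense using dir: south, and see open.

Using stack.push using x: south, giving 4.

I call maze.move using dir: south, which returns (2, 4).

I run maze.sense using dir: south, yielding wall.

Now I run maze.sense using dir: west, — result: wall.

Using maze.sense using dir: east, which returns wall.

Next I call stack.pop(), yielding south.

Then maze.move using dir: north, and observe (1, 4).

Now I run maze.sense using dir: west, and observe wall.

Next I call stack.pop, and observe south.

I run maze.move using dir: north, and get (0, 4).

I try maze.sense using dir: west, : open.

Using stack.push using x: west, which returns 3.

I try maze.move using dir: west, — result: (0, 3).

I use maze.sense using dir: west, which returns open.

I run stack.push using x: west, giving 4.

Next I call maze.move using dir: west, and see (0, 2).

Using maze.sense using dir: south, and see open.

I use stack.push using x: south, and see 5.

I call maze.move using dir: south, and observe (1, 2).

I call maze.sense using dir: south, → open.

I run stack.push using x: south, and observe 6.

Then maze.move using dir: south, and see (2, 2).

I use maze.sense using dir: south, and see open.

I run stack.push using x: south, — result: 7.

Now I run maze.move using dir: south, giving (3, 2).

I call maze.sense using dir: south, and see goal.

I run maze.move using dir: south, — result: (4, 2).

Answer: (4, 2)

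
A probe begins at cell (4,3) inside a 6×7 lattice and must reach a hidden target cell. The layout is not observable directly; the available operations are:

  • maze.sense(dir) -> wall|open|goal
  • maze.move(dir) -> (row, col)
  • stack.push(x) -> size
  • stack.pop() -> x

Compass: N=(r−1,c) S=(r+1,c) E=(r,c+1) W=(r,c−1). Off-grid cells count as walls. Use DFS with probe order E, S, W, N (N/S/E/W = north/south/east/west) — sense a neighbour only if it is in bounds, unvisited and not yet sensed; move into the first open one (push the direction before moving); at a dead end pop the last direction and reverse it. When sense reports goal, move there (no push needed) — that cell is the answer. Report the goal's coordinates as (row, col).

# 1. maze.sense(dir→east) ~> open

# 2. stack.push(x→east) ~> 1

# 3. maze.move(dir→east) ~> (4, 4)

# 4. maze.sense(dir→east) ~> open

# 5. stack.push(x→east) ~> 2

# 6. maze.move(dir→east) ~> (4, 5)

# 7. maze.sense(dir→east) ~> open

# 8. stack.push(x→east) ~> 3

# 9. maze.move(dir→east) ~> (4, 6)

# 10. maze.sense(dir→south) ~> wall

# 11. maze.sense(dir→north) ~> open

# 12. stack.push(x→north) ~> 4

# 13. maze.move(dir→north) ~> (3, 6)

# 14. maze.sense(dir→west) ~> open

# 15. stack.push(x→west) ~> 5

# 16. maze.move(dir→west) ~> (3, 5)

# 17. maze.sense(dir→west) ~> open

# 18. stack.push(x→west) ~> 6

# 19. maze.move(dir→west) ~> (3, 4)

# 20. maze.sense(dir→west) ~> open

# 21. stack.push(x→west) ~> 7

# 22. maze.move(dir→west) ~> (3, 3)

# 23. maze.sense(dir→west) ~> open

# 24. stack.push(x→west) ~> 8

# 25. maze.move(dir→west) ~> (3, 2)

# 26. maze.sense(dir→south) ~> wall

# 27. maze.sense(dir→west) ~> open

# 28. stack.push(x→west) ~> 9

# 29. maze.move(dir→west) ~> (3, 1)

# 30. maze.sense(dir→south) ~> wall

# 31. maze.sense(dir→west) ~> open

# 32. stack.push(x→west) ~> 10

# 33. maze.move(dir→west) ~> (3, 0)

# 34. maze.sense(dir→south) ~> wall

# 35. maze.sense(dir→north) ~> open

# 36. stack.push(x→north) ~> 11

# 37. maze.move(dir→north) ~> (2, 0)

# 38. maze.sense(dir→east) ~> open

# 39. stack.push(x→east) ~> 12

# 40. maze.move(dir→east) ~> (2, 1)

# 41. maze.sense(dir→east) ~> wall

# 42. maze.sense(dir→north) ~> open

# 43. stack.push(x→north) ~> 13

# 44. maze.move(dir→north) ~> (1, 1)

# 45. maze.sense(dir→east) ~> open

# 46. stack.push(x→east) ~> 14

# 47. maze.move(dir→east) ~> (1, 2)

# 48. maze.sense(dir→east) ~> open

# 49. stack.push(x→east) ~> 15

# 50. maze.move(dir→east) ~> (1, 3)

# 51. maze.sense(dir→east) ~> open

# 52. stack.push(x→east) ~> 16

# 53. maze.move(dir→east) ~> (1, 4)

# 54. maze.sense(dir→east) ~> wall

# 55. maze.sense(dir→south) ~> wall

# 56. maze.sense(dir→north) ~> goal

# 57. maze.move(dir→north) ~> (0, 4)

Answer: (0, 4)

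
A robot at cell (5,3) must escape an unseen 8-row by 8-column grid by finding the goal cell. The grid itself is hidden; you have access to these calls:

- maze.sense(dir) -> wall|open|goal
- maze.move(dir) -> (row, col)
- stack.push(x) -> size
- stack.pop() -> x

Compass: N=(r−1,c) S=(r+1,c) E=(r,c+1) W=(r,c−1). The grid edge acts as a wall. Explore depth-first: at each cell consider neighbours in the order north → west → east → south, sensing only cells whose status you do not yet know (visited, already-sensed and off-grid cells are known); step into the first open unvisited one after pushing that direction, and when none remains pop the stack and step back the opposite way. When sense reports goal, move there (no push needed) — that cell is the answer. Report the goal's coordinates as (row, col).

CALL maze.sense[north]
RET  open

CALL stack.push[north]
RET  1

CALL maze.move[north]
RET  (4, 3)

CALL maze.sense[north]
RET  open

CALL stack.push[north]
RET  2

CALL maze.move[north]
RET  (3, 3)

CALL maze.sense[north]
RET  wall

CALL maze.sense[west]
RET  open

CALL stack.push[west]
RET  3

CALL maze.move[west]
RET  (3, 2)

CALL maze.sense[north]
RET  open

CALL stack.push[north]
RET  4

CALL maze.move[north]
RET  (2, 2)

CALL maze.sense[north]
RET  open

CALL stack.push[north]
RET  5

CALL maze.move[north]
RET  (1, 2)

CALL maze.sense[north]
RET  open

CALL stack.push[north]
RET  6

CALL maze.move[north]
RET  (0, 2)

CALL maze.sense[west]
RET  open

CALL stack.push[west]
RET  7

CALL maze.move[west]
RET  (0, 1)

CALL maze.sense[west]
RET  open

CALL stack.push[west]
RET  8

CALL maze.move[west]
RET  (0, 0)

CALL maze.sense[south]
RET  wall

CALL stack.pop[]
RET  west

CALL maze.move[east]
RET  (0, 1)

CALL maze.sense[south]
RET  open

CALL stack.push[south]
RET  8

CALL maze.move[south]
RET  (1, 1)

CALL maze.sense[south]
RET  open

CALL stack.push[south]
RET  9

CALL maze.move[south]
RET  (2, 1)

CALL maze.sense[west]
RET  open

CALL stack.push[west]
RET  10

CALL maze.move[west]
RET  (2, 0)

CALL maze.sense[south]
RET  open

CALL stack.push[south]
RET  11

CALL maze.move[south]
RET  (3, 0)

CALL maze.sense[east]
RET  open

CALL stack.push[east]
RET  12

CALL maze.move[east]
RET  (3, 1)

CALL maze.sense[south]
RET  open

CALL stack.push[south]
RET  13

CALL maze.move[south]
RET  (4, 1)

CALL maze.sense[west]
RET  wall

CALL maze.sense[east]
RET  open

CALL stack.push[east]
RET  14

CALL maze.move[east]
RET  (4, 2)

CALL maze.sense[south]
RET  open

CALL stack.push[south]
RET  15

CALL maze.move[south]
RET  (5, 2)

CALL maze.sense[west]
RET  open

CALL stack.push[west]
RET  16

CALL maze.move[west]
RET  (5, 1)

CALL maze.sense[west]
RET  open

CALL stack.push[west]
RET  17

CALL maze.move[west]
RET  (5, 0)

CALL maze.sense[south]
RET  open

CALL stack.push[south]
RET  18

CALL maze.move[south]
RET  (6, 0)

CALL maze.sense[east]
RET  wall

CALL maze.sense[south]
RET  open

CALL stack.push[south]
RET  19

CALL maze.move[south]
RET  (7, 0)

CALL maze.sense[east]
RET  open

CALL stack.push[east]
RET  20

CALL maze.move[east]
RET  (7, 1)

CALL maze.sense[east]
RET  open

CALL stack.push[east]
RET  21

CALL maze.move[east]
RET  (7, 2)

CALL maze.sense[north]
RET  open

CALL stack.push[north]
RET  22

CALL maze.move[north]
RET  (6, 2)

CALL maze.sense[east]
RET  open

CALL stack.push[east]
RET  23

CALL maze.move[east]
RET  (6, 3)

CALL maze.sense[east]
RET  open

CALL stack.push[east]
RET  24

CALL maze.move[east]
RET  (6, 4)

CALL maze.sense[north]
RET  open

CALL stack.push[north]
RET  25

CALL maze.move[north]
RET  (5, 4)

CALL maze.sense[north]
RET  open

CALL stack.push[north]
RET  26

CALL maze.move[north]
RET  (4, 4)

CALL maze.sense[north]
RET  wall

CALL maze.sense[east]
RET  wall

CALL stack.pop[]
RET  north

CALL maze.move[south]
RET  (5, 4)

CALL maze.sense[east]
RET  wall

CALL stack.pop[]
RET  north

CALL maze.move[south]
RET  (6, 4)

CALL maze.sense[east]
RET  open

CALL stack.push[east]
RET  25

CALL maze.move[east]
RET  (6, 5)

CALL maze.sense[east]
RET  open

CALL stack.push[east]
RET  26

CALL maze.move[east]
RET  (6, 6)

CALL maze.sense[north]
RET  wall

CALL maze.sense[east]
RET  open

CALL stack.push[east]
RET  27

CALL maze.move[east]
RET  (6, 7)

CALL maze.sense[north]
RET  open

CALL stack.push[north]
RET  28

CALL maze.move[north]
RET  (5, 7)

CALL maze.sense[north]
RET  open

CALL stack.push[north]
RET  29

CALL maze.move[north]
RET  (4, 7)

CALL maze.sense[north]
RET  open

CALL stack.push[north]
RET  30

CALL maze.move[north]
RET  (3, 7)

CALL maze.sense[north]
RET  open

CALL stack.push[north]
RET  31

CALL maze.move[north]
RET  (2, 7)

CALL maze.sense[north]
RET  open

CALL stack.push[north]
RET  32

CALL maze.move[north]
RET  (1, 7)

CALL maze.sense[north]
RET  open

CALL stack.push[north]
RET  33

CALL maze.move[north]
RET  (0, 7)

CALL maze.sense[west]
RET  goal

CALL maze.move[west]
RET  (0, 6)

Answer: (0, 6)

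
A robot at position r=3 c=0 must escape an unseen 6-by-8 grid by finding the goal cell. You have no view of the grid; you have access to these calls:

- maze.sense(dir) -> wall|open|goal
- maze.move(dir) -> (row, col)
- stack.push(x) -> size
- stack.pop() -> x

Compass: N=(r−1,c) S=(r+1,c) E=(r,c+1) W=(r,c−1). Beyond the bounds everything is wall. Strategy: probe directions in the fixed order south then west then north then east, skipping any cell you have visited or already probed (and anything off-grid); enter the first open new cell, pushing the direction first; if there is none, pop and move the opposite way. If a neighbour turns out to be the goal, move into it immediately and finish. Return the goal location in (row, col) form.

;; sense(dir=south) == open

;; push(x=south) == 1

;; move(dir=south) == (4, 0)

;; sense(dir=south) == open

;; push(x=south) == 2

;; move(dir=south) == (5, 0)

;; sense(dir=east) == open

;; push(x=east) == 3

;; move(dir=east) == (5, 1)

;; sense(dir=north) == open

;; push(x=north) == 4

;; move(dir=north) == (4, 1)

;; sense(dir=north) == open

;; push(x=north) == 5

;; move(dir=north) == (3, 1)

;; sense(dir=north) == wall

;; sense(dir=east) == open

;; push(x=east) == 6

;; move(dir=east) == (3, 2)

;; sense(dir=south) == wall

;; sense(dir=north) == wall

;; sense(dir=east) == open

;; push(x=east) == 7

;; move(dir=east) == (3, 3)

;; sense(dir=south) == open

;; push(x=south) == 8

;; move(dir=south) == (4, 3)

;; sense(dir=south) == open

;; push(x=south) == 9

;; move(dir=south) == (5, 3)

;; sense(dir=west) == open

;; push(x=west) == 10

;; move(dir=west) == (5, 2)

;; pop() == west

;; move(dir=east) == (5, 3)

;; sense(dir=east) == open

;; push(x=east) == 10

;; move(dir=east) == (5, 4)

;; sense(dir=north) == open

;; push(x=north) == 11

;; move(dir=north) == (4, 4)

;; sense(dir=north) == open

;; push(x=north) == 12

;; move(dir=north) == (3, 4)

;; sense(dir=north) == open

;; push(x=north) == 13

;; move(dir=north) == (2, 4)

;; sense(dir=west) == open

;; push(x=west) == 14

;; move(dir=west) == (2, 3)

;; sense(dir=north) == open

;; push(x=north) == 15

;; move(dir=north) == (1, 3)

;; sense(dir=west) == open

;; push(x=west) == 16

;; move(dir=west) == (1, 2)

;; sense(dir=west) == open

;; push(x=west) == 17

;; move(dir=west) == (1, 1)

;; sense(dir=west) == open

;; push(x=west) == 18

;; move(dir=west) == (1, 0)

;; sense(dir=south) == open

;; push(x=south) == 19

;; move(dir=south) == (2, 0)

;; pop() == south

;; move(dir=north) == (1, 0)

;; sense(dir=north) == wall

;; pop() == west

;; move(dir=east) == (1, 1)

;; sense(dir=north) == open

;; push(x=north) == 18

;; move(dir=north) == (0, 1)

;; sense(dir=east) == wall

;; pop() == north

;; move(dir=south) == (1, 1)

;; pop() == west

;; move(dir=east) == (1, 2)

;; pop() == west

;; move(dir=east) == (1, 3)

;; sense(dir=north) == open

;; push(x=north) == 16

;; move(dir=north) == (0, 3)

;; sense(dir=east) == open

;; push(x=east) == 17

;; move(dir=east) == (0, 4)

;; sense(dir=south) == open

;; push(x=south) == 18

;; move(dir=south) == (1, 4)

;; sense(dir=east) == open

;; push(x=east) == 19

;; move(dir=east) == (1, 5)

;; sense(dir=south) == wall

;; sense(dir=north) == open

;; push(x=north) == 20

;; move(dir=north) == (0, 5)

;; sense(dir=east) == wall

;; pop() == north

;; move(dir=south) == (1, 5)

;; sense(dir=east) == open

;; push(x=east) == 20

;; move(dir=east) == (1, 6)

;; sense(dir=south) == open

;; push(x=south) == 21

;; move(dir=south) == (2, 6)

;; sense(dir=south) == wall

;; sense(dir=east) == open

;; push(x=east) == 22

;; move(dir=east) == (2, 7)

;; sense(dir=south) == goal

;; move(dir=south) == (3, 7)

Answer: (3, 7)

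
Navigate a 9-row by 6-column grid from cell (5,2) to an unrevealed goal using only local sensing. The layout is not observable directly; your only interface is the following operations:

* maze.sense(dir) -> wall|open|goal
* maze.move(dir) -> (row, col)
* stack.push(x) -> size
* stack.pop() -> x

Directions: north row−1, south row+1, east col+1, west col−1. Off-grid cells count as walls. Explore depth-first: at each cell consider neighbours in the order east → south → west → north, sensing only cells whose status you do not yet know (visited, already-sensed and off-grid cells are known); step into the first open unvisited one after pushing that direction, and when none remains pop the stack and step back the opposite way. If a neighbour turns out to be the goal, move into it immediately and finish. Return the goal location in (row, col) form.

-- maze.sense(dir→east) ~> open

-- stack.push(x→east) ~> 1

-- maze.move(dir→east) ~> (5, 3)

-- maze.sense(dir→east) ~> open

-- stack.push(x→east) ~> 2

-- maze.move(dir→east) ~> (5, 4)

-- maze.sense(dir→east) ~> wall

-- maze.sense(dir→south) ~> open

-- stack.push(x→south) ~> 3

-- maze.move(dir→south) ~> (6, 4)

-- maze.sense(dir→east) ~> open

-- stack.push(x→east) ~> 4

-- maze.move(dir→east) ~> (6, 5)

-- maze.sense(dir→south) ~> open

-- stack.push(x→south) ~> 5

-- maze.move(dir→south) ~> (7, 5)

-- maze.sense(dir→south) ~> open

-- stack.push(x→south) ~> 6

-- maze.move(dir→south) ~> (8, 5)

-- maze.sense(dir→west) ~> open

-- stack.push(x→west) ~> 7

-- maze.move(dir→west) ~> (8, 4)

-- maze.sense(dir→west) ~> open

-- stack.push(x→west) ~> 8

-- maze.move(dir→west) ~> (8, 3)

-- maze.sense(dir→west) ~> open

-- stack.push(x→west) ~> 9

-- maze.move(dir→west) ~> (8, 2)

-- maze.sense(dir→west) ~> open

-- stack.push(x→west) ~> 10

-- maze.move(dir→west) ~> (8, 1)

-- maze.sense(dir→west) ~> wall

-- maze.sense(dir→north) ~> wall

-- stack.pop() ~> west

-- maze.move(dir→east) ~> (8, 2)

-- maze.sense(dir→north) ~> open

-- stack.push(x→north) ~> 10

-- maze.move(dir→north) ~> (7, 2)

-- maze.sense(dir→east) ~> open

-- stack.push(x→east) ~> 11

-- maze.move(dir→east) ~> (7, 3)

-- maze.sense(dir→east) ~> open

-- stack.push(x→east) ~> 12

-- maze.move(dir→east) ~> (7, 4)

-- stack.pop() ~> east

-- maze.move(dir→west) ~> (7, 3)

-- maze.sense(dir→north) ~> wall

-- stack.pop() ~> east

-- maze.move(dir→west) ~> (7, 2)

-- maze.sense(dir→north) ~> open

-- stack.push(x→north) ~> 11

-- maze.move(dir→north) ~> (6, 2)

-- maze.sense(dir→west) ~> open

-- stack.push(x→west) ~> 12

-- maze.move(dir→west) ~> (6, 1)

-- maze.sense(dir→west) ~> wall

-- maze.sense(dir→north) ~> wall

-- stack.pop() ~> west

-- maze.move(dir→east) ~> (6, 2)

-- stack.pop() ~> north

-- maze.move(dir→south) ~> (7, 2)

-- stack.pop() ~> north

-- maze.move(dir→south) ~> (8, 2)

-- stack.pop() ~> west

-- maze.move(dir→east) ~> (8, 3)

-- stack.pop() ~> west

-- maze.move(dir→east) ~> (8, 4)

-- stack.pop() ~> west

-- maze.move(dir→east) ~> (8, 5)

-- stack.pop() ~> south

-- maze.move(dir→north) ~> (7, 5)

-- stack.pop() ~> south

-- maze.move(dir→north) ~> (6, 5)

-- stack.pop() ~> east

-- maze.move(dir→west) ~> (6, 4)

-- stack.pop() ~> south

-- maze.move(dir→north) ~> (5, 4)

-- maze.sense(dir→north) ~> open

-- stack.push(x→north) ~> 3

-- maze.move(dir→north) ~> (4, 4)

-- maze.sense(dir→east) ~> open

-- stack.push(x→east) ~> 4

-- maze.move(dir→east) ~> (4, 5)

-- maze.sense(dir→north) ~> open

-- stack.push(x→north) ~> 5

-- maze.move(dir→north) ~> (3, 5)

-- maze.sense(dir→west) ~> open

-- stack.push(x→west) ~> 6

-- maze.move(dir→west) ~> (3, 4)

-- maze.sense(dir→west) ~> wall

-- maze.sense(dir→north) ~> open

-- stack.push(x→north) ~> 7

-- maze.move(dir→north) ~> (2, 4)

-- maze.sense(dir→east) ~> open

-- stack.push(x→east) ~> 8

-- maze.move(dir→east) ~> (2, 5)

-- maze.sense(dir→north) ~> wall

-- stack.pop() ~> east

-- maze.move(dir→west) ~> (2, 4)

-- maze.sense(dir→west) ~> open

-- stack.push(x→west) ~> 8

-- maze.move(dir→west) ~> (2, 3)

-- maze.sense(dir→west) ~> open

-- stack.push(x→west) ~> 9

-- maze.move(dir→west) ~> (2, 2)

-- maze.sense(dir→south) ~> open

-- stack.push(x→south) ~> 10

-- maze.move(dir→south) ~> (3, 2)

-- maze.sense(dir→south) ~> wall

-- maze.sense(dir→west) ~> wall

-- stack.pop() ~> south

-- maze.move(dir→north) ~> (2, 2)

-- maze.sense(dir→west) ~> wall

-- maze.sense(dir→north) ~> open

-- stack.push(x→north) ~> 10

-- maze.move(dir→north) ~> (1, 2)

-- maze.sense(dir→east) ~> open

-- stack.push(x→east) ~> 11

-- maze.move(dir→east) ~> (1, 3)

-- maze.sense(dir→east) ~> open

-- stack.push(x→east) ~> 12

-- maze.move(dir→east) ~> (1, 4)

-- maze.sense(dir→north) ~> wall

-- stack.pop() ~> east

-- maze.move(dir→west) ~> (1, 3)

-- maze.sense(dir→north) ~> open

-- stack.push(x→north) ~> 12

-- maze.move(dir→north) ~> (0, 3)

-- maze.sense(dir→west) ~> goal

-- maze.move(dir→west) ~> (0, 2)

Answer: (0, 2)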